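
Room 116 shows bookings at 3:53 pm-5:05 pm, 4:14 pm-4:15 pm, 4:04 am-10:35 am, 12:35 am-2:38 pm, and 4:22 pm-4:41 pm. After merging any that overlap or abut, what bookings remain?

Sort by start: 12:35 am–2:38 pm, 4:04 am–10:35 am, 3:53 pm–5:05 pm, 4:14 pm–4:15 pm, 4:22 pm–4:41 pm.
4:04 am–10:35 am overlaps/touches 12:35 am–2:38 pm → extend to 12:35 am–2:38 pm.
3:53 pm–5:05 pm is disjoint → start new block.
4:14 pm–4:15 pm overlaps/touches 3:53 pm–5:05 pm → extend to 3:53 pm–5:05 pm.
4:22 pm–4:41 pm overlaps/touches 3:53 pm–5:05 pm → extend to 3:53 pm–5:05 pm.

12:35 am–2:38 pm, 3:53 pm–5:05 pm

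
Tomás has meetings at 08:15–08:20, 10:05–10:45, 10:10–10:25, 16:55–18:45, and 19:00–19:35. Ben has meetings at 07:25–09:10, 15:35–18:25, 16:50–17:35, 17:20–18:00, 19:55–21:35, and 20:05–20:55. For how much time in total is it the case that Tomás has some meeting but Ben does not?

Merge the first list: 08:15–08:20, 10:05–10:45, 16:55–18:45, 19:00–19:35.
Merge the second list: 07:25–09:10, 15:35–18:25, 19:55–21:35.
A \ B = 10:05–10:45, 18:25–18:45, 19:00–19:35.
Total: 40 min + 20 min + 35 min = 1 h 35 min.

1 h 35 min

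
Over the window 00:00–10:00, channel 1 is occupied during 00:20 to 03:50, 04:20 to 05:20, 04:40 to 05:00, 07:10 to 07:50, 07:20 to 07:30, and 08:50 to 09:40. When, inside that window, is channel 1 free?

Covered (merged): 00:20–03:50, 04:20–05:20, 07:10–07:50, 08:50–09:40.
Complement within 00:00–10:00: 00:00–00:20, 03:50–04:20, 05:20–07:10, 07:50–08:50, 09:40–10:00.

00:00–00:20, 03:50–04:20, 05:20–07:10, 07:50–08:50, 09:40–10:00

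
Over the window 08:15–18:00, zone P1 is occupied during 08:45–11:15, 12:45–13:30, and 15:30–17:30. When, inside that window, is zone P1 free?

08:15–08:45, 11:15–12:45, 13:30–15:30, 17:30–18:00

Covered (merged): 08:45–11:15, 12:45–13:30, 15:30–17:30.
Gaps within 08:15–18:00: 08:15–08:45, 11:15–12:45, 13:30–15:30, 17:30–18:00.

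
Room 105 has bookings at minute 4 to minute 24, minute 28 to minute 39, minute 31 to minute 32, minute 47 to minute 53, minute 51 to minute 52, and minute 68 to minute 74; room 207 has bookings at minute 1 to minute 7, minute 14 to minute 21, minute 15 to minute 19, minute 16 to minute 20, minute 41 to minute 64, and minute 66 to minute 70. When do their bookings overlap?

minute 4 to minute 7, minute 14 to minute 21, minute 47 to minute 53, minute 68 to minute 70

First set merges to minute 4 to minute 24, minute 28 to minute 39, minute 47 to minute 53, minute 68 to minute 74.
Second set merges to minute 1 to minute 7, minute 14 to minute 21, minute 41 to minute 64, minute 66 to minute 70.
minute 4 to minute 24 overlaps B on minute 4 to minute 7, minute 14 to minute 21.
minute 28 to minute 39 falls entirely outside B.
minute 47 to minute 53 overlaps B on minute 47 to minute 53.
minute 68 to minute 74 overlaps B on minute 68 to minute 70.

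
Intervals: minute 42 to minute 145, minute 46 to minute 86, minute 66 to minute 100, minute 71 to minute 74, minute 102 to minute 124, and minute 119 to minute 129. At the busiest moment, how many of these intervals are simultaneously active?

4

Walk the sorted start/end points keeping a running depth.
The depth first hits 4 at minute 71.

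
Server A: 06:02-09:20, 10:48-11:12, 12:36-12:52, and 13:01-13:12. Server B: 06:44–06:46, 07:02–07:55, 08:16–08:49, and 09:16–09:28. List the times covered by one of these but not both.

06:02–06:44, 06:46–07:02, 07:55–08:16, 08:49–09:16, 09:20–09:28, 10:48–11:12, 12:36–12:52, 13:01–13:12

A \ B = 06:02–06:44, 06:46–07:02, 07:55–08:16, 08:49–09:16, 10:48–11:12, 12:36–12:52, 13:01–13:12.
B \ A = 09:20–09:28.
Union of the two gives the symmetric difference.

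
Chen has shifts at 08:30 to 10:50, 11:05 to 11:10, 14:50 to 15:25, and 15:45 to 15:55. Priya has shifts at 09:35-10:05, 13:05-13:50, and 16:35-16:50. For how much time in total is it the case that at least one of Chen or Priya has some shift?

A ∪ B = 08:30–10:50, 11:05–11:10, 13:05–13:50, 14:50–15:25, 15:45–15:55, 16:35–16:50.
Total: 2 h 20 min + 5 min + 45 min + 35 min + 10 min + 15 min = 4 h 10 min.

4 h 10 min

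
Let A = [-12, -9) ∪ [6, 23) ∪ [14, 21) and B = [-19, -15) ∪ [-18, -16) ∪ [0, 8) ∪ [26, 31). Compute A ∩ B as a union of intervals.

Merge the first list: [-12, -9), [6, 23).
Merge the second list: [-19, -15), [0, 8), [26, 31).
[-12, -9) meets no B interval.
[6, 23) ∩ B → [6, 8).

[6, 8)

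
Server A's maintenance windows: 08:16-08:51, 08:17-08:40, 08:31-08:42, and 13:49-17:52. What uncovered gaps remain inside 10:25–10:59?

10:25–10:59

Covered (merged): 08:16–08:51, 13:49–17:52.
Complement within 10:25–10:59: 10:25–10:59.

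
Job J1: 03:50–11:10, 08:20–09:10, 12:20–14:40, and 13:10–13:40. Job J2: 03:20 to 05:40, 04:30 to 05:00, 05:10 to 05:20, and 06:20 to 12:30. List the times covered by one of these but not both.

A, merged: 03:50-11:10, 12:20-14:40.
B, merged: 03:20-05:40, 06:20-12:30.
A but not B: 05:40-06:20, 12:30-14:40.
B but not A: 03:20-03:50, 11:10-12:20.
Combining gives A △ B.

03:20-03:50, 05:40-06:20, 11:10-12:20, 12:30-14:40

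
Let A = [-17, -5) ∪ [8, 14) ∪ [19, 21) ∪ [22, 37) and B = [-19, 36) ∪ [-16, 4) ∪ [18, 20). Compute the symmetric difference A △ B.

Merge the second list: [-19, 36).
A \ B = [36, 37).
B \ A = [-19, -17), [-5, 8), [14, 19), [21, 22).
Union of the two gives the symmetric difference.

[-19, -17) ∪ [-5, 8) ∪ [14, 19) ∪ [21, 22) ∪ [36, 37)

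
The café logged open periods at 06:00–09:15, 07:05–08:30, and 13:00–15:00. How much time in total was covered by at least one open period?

Merged: 06:00-09:15, 13:00-15:00.
Lengths: 3 h 15 min + 2 h = 5 h 15 min.

5 h 15 min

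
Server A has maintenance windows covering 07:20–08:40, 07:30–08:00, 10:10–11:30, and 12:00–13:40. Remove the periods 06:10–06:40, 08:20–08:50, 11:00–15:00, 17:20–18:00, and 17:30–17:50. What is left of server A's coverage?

First set merges to 07:20–08:40, 10:10–11:30, 12:00–13:40.
Second set merges to 06:10–06:40, 08:20–08:50, 11:00–15:00, 17:20–18:00.
07:20–08:40 minus B → 07:20–08:20.
10:10–11:30 minus B → 10:10–11:00.
12:00–13:40: fully covered by B → removed.

07:20–08:20, 10:10–11:00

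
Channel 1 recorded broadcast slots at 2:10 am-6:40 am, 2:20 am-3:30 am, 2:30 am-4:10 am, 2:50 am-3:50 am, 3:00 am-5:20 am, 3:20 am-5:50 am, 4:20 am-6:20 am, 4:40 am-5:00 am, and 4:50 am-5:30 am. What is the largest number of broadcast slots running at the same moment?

Walk the sorted start/end points keeping a running depth.
The depth first hits 6 at 3:20 am.

6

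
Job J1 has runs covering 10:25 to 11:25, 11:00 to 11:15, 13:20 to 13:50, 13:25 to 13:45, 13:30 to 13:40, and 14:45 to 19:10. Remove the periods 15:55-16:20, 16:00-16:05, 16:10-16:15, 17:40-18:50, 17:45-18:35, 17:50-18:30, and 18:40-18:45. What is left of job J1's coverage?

First set merges to 10:25–11:25, 13:20–13:50, 14:45–19:10.
Second set merges to 15:55–16:20, 17:40–18:50.
10:25–11:25: no B overlap → unchanged.
13:20–13:50: no B overlap → unchanged.
14:45–19:10 minus B → 14:45–15:55, 16:20–17:40, 18:50–19:10.

10:25–11:25, 13:20–13:50, 14:45–15:55, 16:20–17:40, 18:50–19:10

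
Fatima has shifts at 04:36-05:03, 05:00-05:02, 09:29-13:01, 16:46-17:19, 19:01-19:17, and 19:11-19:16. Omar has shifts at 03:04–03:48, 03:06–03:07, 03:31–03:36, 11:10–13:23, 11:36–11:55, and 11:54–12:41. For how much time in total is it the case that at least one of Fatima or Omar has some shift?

Merge the first list: 04:36–05:03, 09:29–13:01, 16:46–17:19, 19:01–19:17.
Merge the second list: 03:04–03:48, 11:10–13:23.
A ∪ B = 03:04–03:48, 04:36–05:03, 09:29–13:23, 16:46–17:19, 19:01–19:17.
Total: 44 min + 27 min + 3 h 54 min + 33 min + 16 min = 5 h 54 min.

5 h 54 min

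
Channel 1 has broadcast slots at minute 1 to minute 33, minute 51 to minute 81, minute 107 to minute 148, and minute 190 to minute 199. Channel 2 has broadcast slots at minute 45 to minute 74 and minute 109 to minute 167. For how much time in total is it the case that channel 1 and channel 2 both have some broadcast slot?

62 minutes

A ∩ B = minute 51 to minute 74, minute 109 to minute 148.
Total: 23 minutes + 39 minutes = 62 minutes.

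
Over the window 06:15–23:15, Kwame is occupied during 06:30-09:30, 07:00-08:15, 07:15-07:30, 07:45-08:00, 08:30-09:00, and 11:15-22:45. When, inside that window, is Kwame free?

After merging, the occupied span is 06:30–09:30, 11:15–22:45.
Complement within 06:15–23:15: 06:15–06:30, 09:30–11:15, 22:45–23:15.

06:15–06:30, 09:30–11:15, 22:45–23:15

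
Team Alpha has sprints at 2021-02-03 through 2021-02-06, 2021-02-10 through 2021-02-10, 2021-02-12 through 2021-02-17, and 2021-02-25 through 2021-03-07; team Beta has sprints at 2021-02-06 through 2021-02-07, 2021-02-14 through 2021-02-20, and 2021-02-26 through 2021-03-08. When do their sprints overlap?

2021-02-03 through 2021-02-06 meets the second set on 2021-02-06 through 2021-02-06.
2021-02-10 through 2021-02-10: no overlap with the second set.
2021-02-12 through 2021-02-17 meets the second set on 2021-02-14 through 2021-02-17.
2021-02-25 through 2021-03-07 meets the second set on 2021-02-26 through 2021-03-07.

2021-02-06 through 2021-02-06, 2021-02-14 through 2021-02-17, 2021-02-26 through 2021-03-07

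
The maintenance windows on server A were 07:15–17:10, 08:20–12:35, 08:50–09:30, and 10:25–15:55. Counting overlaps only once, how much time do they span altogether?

Merged: 07:15–17:10.
Length: 9 h 55 min.

9 h 55 min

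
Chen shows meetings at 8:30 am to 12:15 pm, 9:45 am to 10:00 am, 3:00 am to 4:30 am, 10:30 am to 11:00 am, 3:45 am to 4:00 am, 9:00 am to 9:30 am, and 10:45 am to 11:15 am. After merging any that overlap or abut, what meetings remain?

3:00 am-4:30 am, 8:30 am-12:15 pm

Sort by start: 3:00 am-4:30 am, 3:45 am-4:00 am, 8:30 am-12:15 pm, 9:00 am-9:30 am, 9:45 am-10:00 am, 10:30 am-11:00 am, 10:45 am-11:15 am.
3:45 am-4:00 am overlaps/touches 3:00 am-4:30 am → extend to 3:00 am-4:30 am.
8:30 am-12:15 pm is disjoint → start new block.
9:00 am-9:30 am overlaps/touches 8:30 am-12:15 pm → extend to 8:30 am-12:15 pm.
9:45 am-10:00 am overlaps/touches 8:30 am-12:15 pm → extend to 8:30 am-12:15 pm.
10:30 am-11:00 am overlaps/touches 8:30 am-12:15 pm → extend to 8:30 am-12:15 pm.
10:45 am-11:15 am overlaps/touches 8:30 am-12:15 pm → extend to 8:30 am-12:15 pm.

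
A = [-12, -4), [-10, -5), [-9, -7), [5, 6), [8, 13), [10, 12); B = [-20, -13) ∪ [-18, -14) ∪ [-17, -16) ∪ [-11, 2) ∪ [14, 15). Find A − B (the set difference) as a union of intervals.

First set merges to [-12, -4), [5, 6), [8, 13).
Second set merges to [-20, -13), [-11, 2), [14, 15).
[-12, -4) \ B = [-12, -11).
[5, 6): nothing removed.
[8, 13): nothing removed.

[-12, -11) ∪ [5, 6) ∪ [8, 13)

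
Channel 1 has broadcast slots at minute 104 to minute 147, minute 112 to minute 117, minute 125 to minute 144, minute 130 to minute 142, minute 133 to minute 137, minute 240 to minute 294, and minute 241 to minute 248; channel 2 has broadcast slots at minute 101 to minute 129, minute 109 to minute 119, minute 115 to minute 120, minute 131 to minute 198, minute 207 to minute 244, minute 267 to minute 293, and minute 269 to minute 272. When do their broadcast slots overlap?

minute 104 to minute 129, minute 131 to minute 147, minute 240 to minute 244, minute 267 to minute 293

Merge the first list: minute 104 to minute 147, minute 240 to minute 294.
Merge the second list: minute 101 to minute 129, minute 131 to minute 198, minute 207 to minute 244, minute 267 to minute 293.
minute 104 to minute 147 overlaps B on minute 104 to minute 129, minute 131 to minute 147.
minute 240 to minute 294 overlaps B on minute 240 to minute 244, minute 267 to minute 293.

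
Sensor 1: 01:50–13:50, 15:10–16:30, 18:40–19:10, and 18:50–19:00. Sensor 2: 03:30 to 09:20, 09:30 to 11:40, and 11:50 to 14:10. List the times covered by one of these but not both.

Merge the first list: 01:50–13:50, 15:10–16:30, 18:40–19:10.
A \ B = 01:50–03:30, 09:20–09:30, 11:40–11:50, 15:10–16:30, 18:40–19:10.
B \ A = 13:50–14:10.
Union of the two gives the symmetric difference.

01:50–03:30, 09:20–09:30, 11:40–11:50, 13:50–14:10, 15:10–16:30, 18:40–19:10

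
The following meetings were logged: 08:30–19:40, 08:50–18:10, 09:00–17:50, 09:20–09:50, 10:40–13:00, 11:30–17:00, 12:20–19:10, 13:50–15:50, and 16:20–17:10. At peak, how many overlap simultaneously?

6

At 12:20, 6 of the intervals are simultaneously active.
No point has more.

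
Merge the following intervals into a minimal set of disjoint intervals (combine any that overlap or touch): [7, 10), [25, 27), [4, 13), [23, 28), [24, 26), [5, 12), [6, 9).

[4, 13) ∪ [23, 28)

Sort by start: [4, 13), [5, 12), [6, 9), [7, 10), [23, 28), [24, 26), [25, 27).
[5, 12) overlaps/touches [4, 13) → extend to [4, 13).
[6, 9) overlaps/touches [4, 13) → extend to [4, 13).
[7, 10) overlaps/touches [4, 13) → extend to [4, 13).
[23, 28) is disjoint → start new block.
[24, 26) overlaps/touches [23, 28) → extend to [23, 28).
[25, 27) overlaps/touches [23, 28) → extend to [23, 28).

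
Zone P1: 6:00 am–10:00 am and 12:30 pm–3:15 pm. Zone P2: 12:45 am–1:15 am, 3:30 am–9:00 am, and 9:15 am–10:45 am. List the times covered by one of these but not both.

12:45 am-1:15 am, 3:30 am-6:00 am, 9:00 am-9:15 am, 10:00 am-10:45 am, 12:30 pm-3:15 pm

A but not B: 9:00 am-9:15 am, 12:30 pm-3:15 pm.
B but not A: 12:45 am-1:15 am, 3:30 am-6:00 am, 10:00 am-10:45 am.
Combining gives A △ B.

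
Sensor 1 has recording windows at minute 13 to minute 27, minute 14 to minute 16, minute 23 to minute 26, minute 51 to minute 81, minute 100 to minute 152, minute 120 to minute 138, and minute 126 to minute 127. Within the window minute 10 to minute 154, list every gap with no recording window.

The merged coverage is minute 13 to minute 27, minute 51 to minute 81, minute 100 to minute 152.
Complement within minute 10 to minute 154: minute 10 to minute 13, minute 27 to minute 51, minute 81 to minute 100, minute 152 to minute 154.

minute 10 to minute 13, minute 27 to minute 51, minute 81 to minute 100, minute 152 to minute 154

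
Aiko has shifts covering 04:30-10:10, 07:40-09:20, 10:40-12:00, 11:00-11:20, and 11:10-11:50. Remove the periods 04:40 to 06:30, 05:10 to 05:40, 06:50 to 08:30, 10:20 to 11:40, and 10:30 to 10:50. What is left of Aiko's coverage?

04:30–04:40, 06:30–06:50, 08:30–10:10, 11:40–12:00

First set merges to 04:30–10:10, 10:40–12:00.
Second set merges to 04:40–06:30, 06:50–08:30, 10:20–11:40.
04:30–10:10 with B removed leaves 04:30–04:40, 06:30–06:50, 08:30–10:10.
10:40–12:00 with B removed leaves 11:40–12:00.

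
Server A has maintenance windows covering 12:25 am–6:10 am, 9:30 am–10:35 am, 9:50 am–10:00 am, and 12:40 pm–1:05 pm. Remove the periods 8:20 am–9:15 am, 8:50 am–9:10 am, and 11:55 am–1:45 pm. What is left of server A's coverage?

Merge the first list: 12:25 am–6:10 am, 9:30 am–10:35 am, 12:40 pm–1:05 pm.
Merge the second list: 8:20 am–9:15 am, 11:55 am–1:45 pm.
12:25 am–6:10 am is untouched.
9:30 am–10:35 am is untouched.
12:40 pm–1:05 pm lies entirely inside B → drops out.

12:25 am–6:10 am, 9:30 am–10:35 am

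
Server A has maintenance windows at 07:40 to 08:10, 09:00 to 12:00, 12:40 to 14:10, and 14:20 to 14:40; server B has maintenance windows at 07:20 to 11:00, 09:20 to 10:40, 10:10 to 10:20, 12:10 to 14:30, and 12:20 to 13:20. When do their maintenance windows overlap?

07:40–08:10, 09:00–11:00, 12:40–14:10, 14:20–14:30

Second set merges to 07:20–11:00, 12:10–14:30.
07:40–08:10 overlaps B on 07:40–08:10.
09:00–12:00 overlaps B on 09:00–11:00.
12:40–14:10 overlaps B on 12:40–14:10.
14:20–14:40 overlaps B on 14:20–14:30.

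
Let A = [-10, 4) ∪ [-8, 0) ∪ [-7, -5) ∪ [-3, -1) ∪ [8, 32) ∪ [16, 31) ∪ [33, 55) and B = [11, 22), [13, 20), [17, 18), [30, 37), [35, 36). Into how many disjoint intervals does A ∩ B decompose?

3

First set merges to [-10, 4), [8, 32), [33, 55).
Second set merges to [11, 22), [30, 37).
A ∩ B = [11, 22), [30, 32), [33, 37).
That is 3 disjoint pieces.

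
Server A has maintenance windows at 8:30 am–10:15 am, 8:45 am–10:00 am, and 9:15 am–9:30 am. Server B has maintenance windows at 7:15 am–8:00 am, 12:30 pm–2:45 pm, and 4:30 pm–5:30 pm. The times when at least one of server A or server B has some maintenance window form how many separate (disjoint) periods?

A, merged: 8:30 am–10:15 am.
A ∪ B = 7:15 am–8:00 am, 8:30 am–10:15 am, 12:30 pm–2:45 pm, 4:30 pm–5:30 pm.
That is 4 disjoint pieces.

4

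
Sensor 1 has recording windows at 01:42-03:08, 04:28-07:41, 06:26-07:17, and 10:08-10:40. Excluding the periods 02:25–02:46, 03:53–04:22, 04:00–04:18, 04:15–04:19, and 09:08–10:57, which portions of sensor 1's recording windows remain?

A, merged: 01:42–03:08, 04:28–07:41, 10:08–10:40.
B, merged: 02:25–02:46, 03:53–04:22, 09:08–10:57.
01:42–03:08 minus B → 01:42–02:25, 02:46–03:08.
04:28–07:41: no B overlap → unchanged.
10:08–10:40: fully covered by B → removed.

01:42–02:25, 02:46–03:08, 04:28–07:41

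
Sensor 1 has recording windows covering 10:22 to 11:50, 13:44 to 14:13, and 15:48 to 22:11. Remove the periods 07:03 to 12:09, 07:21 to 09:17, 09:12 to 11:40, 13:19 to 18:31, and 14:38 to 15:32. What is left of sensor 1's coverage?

Merge the second list: 07:03-12:09, 13:19-18:31.
10:22-11:50: fully covered by B → removed.
13:44-14:13: fully covered by B → removed.
15:48-22:11 minus B → 18:31-22:11.

18:31-22:11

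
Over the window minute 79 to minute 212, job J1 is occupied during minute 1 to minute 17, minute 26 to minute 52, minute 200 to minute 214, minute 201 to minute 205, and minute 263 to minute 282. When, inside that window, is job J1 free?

Covered (merged): minute 1 to minute 17, minute 26 to minute 52, minute 200 to minute 214, minute 263 to minute 282.
Uncovered inside minute 79 to minute 212: minute 79 to minute 200.

minute 79 to minute 200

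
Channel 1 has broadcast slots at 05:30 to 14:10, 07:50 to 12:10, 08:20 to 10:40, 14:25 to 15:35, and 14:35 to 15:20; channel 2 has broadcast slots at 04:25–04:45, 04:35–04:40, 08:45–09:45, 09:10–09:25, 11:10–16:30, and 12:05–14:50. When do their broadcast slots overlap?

First set merges to 05:30–14:10, 14:25–15:35.
Second set merges to 04:25–04:45, 08:45–09:45, 11:10–16:30.
05:30–14:10 ∩ B → 08:45–09:45, 11:10–14:10.
14:25–15:35 ∩ B → 14:25–15:35.

08:45–09:45, 11:10–14:10, 14:25–15:35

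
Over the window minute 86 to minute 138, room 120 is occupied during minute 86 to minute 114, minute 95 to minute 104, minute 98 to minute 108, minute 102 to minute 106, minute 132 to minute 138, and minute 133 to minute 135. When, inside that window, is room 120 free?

minute 114 to minute 132

The merged coverage is minute 86 to minute 114, minute 132 to minute 138.
Uncovered inside minute 86 to minute 138: minute 114 to minute 132.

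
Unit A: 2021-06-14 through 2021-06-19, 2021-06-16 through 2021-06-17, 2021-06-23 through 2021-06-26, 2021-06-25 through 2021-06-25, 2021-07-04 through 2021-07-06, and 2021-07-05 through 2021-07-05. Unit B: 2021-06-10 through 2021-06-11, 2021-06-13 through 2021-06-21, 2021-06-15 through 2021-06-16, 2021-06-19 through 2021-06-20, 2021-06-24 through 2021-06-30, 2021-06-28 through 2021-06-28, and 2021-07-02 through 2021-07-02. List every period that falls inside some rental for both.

2021-06-14 through 2021-06-19, 2021-06-24 through 2021-06-26

A, merged: 2021-06-14 through 2021-06-19, 2021-06-23 through 2021-06-26, 2021-07-04 through 2021-07-06.
B, merged: 2021-06-10 through 2021-06-11, 2021-06-13 through 2021-06-21, 2021-06-24 through 2021-06-30, 2021-07-02 through 2021-07-02.
2021-06-14 through 2021-06-19 ∩ B → 2021-06-14 through 2021-06-19.
2021-06-23 through 2021-06-26 ∩ B → 2021-06-24 through 2021-06-26.
2021-07-04 through 2021-07-06 meets no B interval.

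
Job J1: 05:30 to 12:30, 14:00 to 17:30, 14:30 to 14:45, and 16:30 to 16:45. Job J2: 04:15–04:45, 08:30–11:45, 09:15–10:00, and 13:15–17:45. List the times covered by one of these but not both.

First set merges to 05:30–12:30, 14:00–17:30.
Second set merges to 04:15–04:45, 08:30–11:45, 13:15–17:45.
A \ B = 05:30–08:30, 11:45–12:30.
B \ A = 04:15–04:45, 13:15–14:00, 17:30–17:45.
Union of the two gives the symmetric difference.

04:15–04:45, 05:30–08:30, 11:45–12:30, 13:15–14:00, 17:30–17:45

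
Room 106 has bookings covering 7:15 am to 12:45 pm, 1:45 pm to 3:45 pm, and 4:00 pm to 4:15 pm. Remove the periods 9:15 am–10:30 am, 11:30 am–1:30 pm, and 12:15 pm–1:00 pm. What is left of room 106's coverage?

B, merged: 9:15 am–10:30 am, 11:30 am–1:30 pm.
7:15 am–12:45 pm with B removed leaves 7:15 am–9:15 am, 10:30 am–11:30 am.
1:45 pm–3:45 pm is untouched.
4:00 pm–4:15 pm is untouched.

7:15 am–9:15 am, 10:30 am–11:30 am, 1:45 pm–3:45 pm, 4:00 pm–4:15 pm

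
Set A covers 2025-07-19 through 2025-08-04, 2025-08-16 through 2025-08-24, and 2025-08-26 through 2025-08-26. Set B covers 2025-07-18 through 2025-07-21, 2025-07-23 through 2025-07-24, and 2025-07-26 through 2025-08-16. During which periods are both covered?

2025-07-19 through 2025-07-21, 2025-07-23 through 2025-07-24, 2025-07-26 through 2025-08-04, 2025-08-16 through 2025-08-16

2025-07-19 through 2025-08-04 overlaps B on 2025-07-19 through 2025-07-21, 2025-07-23 through 2025-07-24, 2025-07-26 through 2025-08-04.
2025-08-16 through 2025-08-24 overlaps B on 2025-08-16 through 2025-08-16.
2025-08-26 through 2025-08-26 falls entirely outside B.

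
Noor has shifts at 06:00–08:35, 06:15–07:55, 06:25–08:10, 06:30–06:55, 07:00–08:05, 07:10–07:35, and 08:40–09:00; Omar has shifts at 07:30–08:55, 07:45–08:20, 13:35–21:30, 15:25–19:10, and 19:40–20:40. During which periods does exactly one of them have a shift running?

06:00-07:30, 08:35-08:40, 08:55-09:00, 13:35-21:30

Merge the first list: 06:00-08:35, 08:40-09:00.
Merge the second list: 07:30-08:55, 13:35-21:30.
A but not B: 06:00-07:30, 08:55-09:00.
B but not A: 08:35-08:40, 13:35-21:30.
Combining gives A △ B.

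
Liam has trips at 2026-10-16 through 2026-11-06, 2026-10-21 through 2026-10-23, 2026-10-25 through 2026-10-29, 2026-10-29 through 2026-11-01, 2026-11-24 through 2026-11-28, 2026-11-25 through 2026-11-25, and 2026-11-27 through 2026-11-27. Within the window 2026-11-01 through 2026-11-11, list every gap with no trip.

The merged coverage is 2026-10-16 through 2026-11-06, 2026-11-24 through 2026-11-28.
Uncovered inside 2026-11-01 through 2026-11-11: 2026-11-07 through 2026-11-11.

2026-11-07 through 2026-11-11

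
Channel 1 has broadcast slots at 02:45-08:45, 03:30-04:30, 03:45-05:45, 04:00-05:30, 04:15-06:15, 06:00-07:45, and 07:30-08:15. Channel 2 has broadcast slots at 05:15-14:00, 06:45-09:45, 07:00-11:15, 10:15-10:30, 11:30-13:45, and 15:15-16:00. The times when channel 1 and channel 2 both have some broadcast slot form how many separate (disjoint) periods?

A, merged: 02:45–08:45.
B, merged: 05:15–14:00, 15:15–16:00.
A ∩ B = 05:15–08:45.
That is 1 disjoint piece.

1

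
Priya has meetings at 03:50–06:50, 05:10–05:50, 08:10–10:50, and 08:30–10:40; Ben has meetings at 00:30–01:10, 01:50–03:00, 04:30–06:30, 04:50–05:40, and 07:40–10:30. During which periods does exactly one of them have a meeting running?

00:30–01:10, 01:50–03:00, 03:50–04:30, 06:30–06:50, 07:40–08:10, 10:30–10:50

First set merges to 03:50–06:50, 08:10–10:50.
Second set merges to 00:30–01:10, 01:50–03:00, 04:30–06:30, 07:40–10:30.
A but not B: 03:50–04:30, 06:30–06:50, 10:30–10:50.
B but not A: 00:30–01:10, 01:50–03:00, 07:40–08:10.
Combining gives A △ B.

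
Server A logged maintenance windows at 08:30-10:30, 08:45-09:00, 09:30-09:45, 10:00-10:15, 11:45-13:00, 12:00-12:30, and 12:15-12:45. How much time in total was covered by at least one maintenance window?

Merged: 08:30–10:30, 11:45–13:00.
Lengths: 2 h + 1 h 15 min = 3 h 15 min.

3 h 15 min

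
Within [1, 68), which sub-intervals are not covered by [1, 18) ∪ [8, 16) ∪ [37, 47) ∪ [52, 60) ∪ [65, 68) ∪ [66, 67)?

The merged coverage is [1, 18), [37, 47), [52, 60), [65, 68).
Gaps within [1, 68): [18, 37), [47, 52), [60, 65).

[18, 37) ∪ [47, 52) ∪ [60, 65)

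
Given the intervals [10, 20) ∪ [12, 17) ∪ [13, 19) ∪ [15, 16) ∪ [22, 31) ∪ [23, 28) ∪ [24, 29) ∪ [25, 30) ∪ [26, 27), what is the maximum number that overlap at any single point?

5

Walk the sorted start/end points keeping a running depth.
The depth first hits 5 at 26.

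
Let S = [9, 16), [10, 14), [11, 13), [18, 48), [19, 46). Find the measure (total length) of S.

37

Merged: [9, 16), [18, 48).
Lengths: 7 + 30 = 37.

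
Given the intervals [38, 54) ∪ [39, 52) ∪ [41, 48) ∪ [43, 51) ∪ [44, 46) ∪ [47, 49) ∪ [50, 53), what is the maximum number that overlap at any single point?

5

Walk the sorted start/end points keeping a running depth.
The depth first hits 5 at 44.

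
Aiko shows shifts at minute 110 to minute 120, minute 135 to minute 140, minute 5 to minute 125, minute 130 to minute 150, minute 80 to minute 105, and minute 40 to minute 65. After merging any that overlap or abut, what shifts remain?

Sort by start: minute 5 to minute 125, minute 40 to minute 65, minute 80 to minute 105, minute 110 to minute 120, minute 130 to minute 150, minute 135 to minute 140.
minute 40 to minute 65 overlaps/touches minute 5 to minute 125 → extend to minute 5 to minute 125.
minute 80 to minute 105 overlaps/touches minute 5 to minute 125 → extend to minute 5 to minute 125.
minute 110 to minute 120 overlaps/touches minute 5 to minute 125 → extend to minute 5 to minute 125.
minute 130 to minute 150 is disjoint → start new block.
minute 135 to minute 140 overlaps/touches minute 130 to minute 150 → extend to minute 130 to minute 150.

minute 5 to minute 125, minute 130 to minute 150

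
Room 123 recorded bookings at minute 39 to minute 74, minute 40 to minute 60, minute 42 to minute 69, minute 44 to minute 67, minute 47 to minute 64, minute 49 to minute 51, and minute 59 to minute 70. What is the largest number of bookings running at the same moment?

6

Sweep endpoints in order; track running count of active intervals.
Peak of 6 reached at minute 49.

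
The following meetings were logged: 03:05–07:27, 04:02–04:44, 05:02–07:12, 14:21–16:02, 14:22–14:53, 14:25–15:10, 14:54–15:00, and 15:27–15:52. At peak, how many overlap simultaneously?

3

Sweep endpoints in order; track running count of active intervals.
Peak of 3 reached at 14:25.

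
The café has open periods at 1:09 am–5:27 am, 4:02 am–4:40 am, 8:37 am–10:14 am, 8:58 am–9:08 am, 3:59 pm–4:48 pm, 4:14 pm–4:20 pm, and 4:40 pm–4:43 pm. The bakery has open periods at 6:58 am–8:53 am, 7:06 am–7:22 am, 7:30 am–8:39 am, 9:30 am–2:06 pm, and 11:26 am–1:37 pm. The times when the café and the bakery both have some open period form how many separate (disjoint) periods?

2

First set merges to 1:09 am–5:27 am, 8:37 am–10:14 am, 3:59 pm–4:48 pm.
Second set merges to 6:58 am–8:53 am, 9:30 am–2:06 pm.
A ∩ B = 8:37 am–8:53 am, 9:30 am–10:14 am.
That is 2 disjoint pieces.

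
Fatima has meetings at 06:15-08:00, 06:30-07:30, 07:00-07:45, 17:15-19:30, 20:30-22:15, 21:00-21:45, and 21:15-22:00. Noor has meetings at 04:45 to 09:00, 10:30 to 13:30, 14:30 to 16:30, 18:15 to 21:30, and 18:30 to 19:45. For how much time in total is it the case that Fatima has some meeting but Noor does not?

1 h 45 min

Merge the first list: 06:15–08:00, 17:15–19:30, 20:30–22:15.
Merge the second list: 04:45–09:00, 10:30–13:30, 14:30–16:30, 18:15–21:30.
A \ B = 17:15–18:15, 21:30–22:15.
Total: 1 h + 45 min = 1 h 45 min.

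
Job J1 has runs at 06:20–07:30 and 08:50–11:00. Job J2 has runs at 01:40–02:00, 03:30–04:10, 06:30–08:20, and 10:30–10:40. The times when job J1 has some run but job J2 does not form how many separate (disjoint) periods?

3

A \ B = 06:20-06:30, 08:50-10:30, 10:40-11:00.
That is 3 disjoint pieces.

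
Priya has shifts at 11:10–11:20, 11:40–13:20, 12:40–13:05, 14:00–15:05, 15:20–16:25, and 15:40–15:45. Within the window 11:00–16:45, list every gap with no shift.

11:00–11:10, 11:20–11:40, 13:20–14:00, 15:05–15:20, 16:25–16:45

Covered (merged): 11:10–11:20, 11:40–13:20, 14:00–15:05, 15:20–16:25.
Complement within 11:00–16:45: 11:00–11:10, 11:20–11:40, 13:20–14:00, 15:05–15:20, 16:25–16:45.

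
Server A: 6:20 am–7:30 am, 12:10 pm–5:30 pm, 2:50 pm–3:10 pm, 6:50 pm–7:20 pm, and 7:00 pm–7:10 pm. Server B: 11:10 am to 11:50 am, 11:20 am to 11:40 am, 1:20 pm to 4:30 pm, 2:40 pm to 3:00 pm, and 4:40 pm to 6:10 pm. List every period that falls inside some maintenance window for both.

1:20 pm–4:30 pm, 4:40 pm–5:30 pm

First set merges to 6:20 am–7:30 am, 12:10 pm–5:30 pm, 6:50 pm–7:20 pm.
Second set merges to 11:10 am–11:50 am, 1:20 pm–4:30 pm, 4:40 pm–6:10 pm.
6:20 am–7:30 am falls entirely outside B.
12:10 pm–5:30 pm overlaps B on 1:20 pm–4:30 pm, 4:40 pm–5:30 pm.
6:50 pm–7:20 pm falls entirely outside B.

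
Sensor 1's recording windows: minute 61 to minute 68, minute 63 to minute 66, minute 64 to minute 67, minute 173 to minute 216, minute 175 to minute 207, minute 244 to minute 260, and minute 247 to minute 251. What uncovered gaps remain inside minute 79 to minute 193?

minute 79 to minute 173

The merged coverage is minute 61 to minute 68, minute 173 to minute 216, minute 244 to minute 260.
Gaps within minute 79 to minute 193: minute 79 to minute 173.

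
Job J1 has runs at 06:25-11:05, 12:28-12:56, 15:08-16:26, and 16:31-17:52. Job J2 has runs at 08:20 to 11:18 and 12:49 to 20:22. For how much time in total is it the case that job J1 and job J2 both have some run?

5 h 31 min

A ∩ B = 08:20–11:05, 12:49–12:56, 15:08–16:26, 16:31–17:52.
Total: 2 h 45 min + 7 min + 1 h 18 min + 1 h 21 min = 5 h 31 min.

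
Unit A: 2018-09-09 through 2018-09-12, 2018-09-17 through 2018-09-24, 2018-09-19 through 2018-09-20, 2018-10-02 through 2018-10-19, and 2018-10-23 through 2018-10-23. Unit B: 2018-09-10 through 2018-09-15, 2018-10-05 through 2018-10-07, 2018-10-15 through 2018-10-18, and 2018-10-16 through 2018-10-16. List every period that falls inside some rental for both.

2018-09-10 through 2018-09-12, 2018-10-05 through 2018-10-07, 2018-10-15 through 2018-10-18

A, merged: 2018-09-09 through 2018-09-12, 2018-09-17 through 2018-09-24, 2018-10-02 through 2018-10-19, 2018-10-23 through 2018-10-23.
B, merged: 2018-09-10 through 2018-09-15, 2018-10-05 through 2018-10-07, 2018-10-15 through 2018-10-18.
2018-09-09 through 2018-09-12 ∩ B → 2018-09-10 through 2018-09-12.
2018-09-17 through 2018-09-24 meets no B interval.
2018-10-02 through 2018-10-19 ∩ B → 2018-10-05 through 2018-10-07, 2018-10-15 through 2018-10-18.
2018-10-23 through 2018-10-23 meets no B interval.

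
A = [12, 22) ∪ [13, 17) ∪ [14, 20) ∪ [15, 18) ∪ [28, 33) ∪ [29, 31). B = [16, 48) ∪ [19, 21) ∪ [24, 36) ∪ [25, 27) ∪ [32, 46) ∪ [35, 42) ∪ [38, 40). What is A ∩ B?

A, merged: [12, 22), [28, 33).
B, merged: [16, 48).
[12, 22) meets the second set on [16, 22).
[28, 33) meets the second set on [28, 33).

[16, 22) ∪ [28, 33)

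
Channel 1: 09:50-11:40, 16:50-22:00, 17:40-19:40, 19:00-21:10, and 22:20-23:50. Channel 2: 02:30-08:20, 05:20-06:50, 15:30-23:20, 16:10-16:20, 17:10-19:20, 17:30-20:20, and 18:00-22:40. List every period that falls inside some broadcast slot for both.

16:50–22:00, 22:20–23:20

First set merges to 09:50–11:40, 16:50–22:00, 22:20–23:50.
Second set merges to 02:30–08:20, 15:30–23:20.
09:50–11:40 meets no B interval.
16:50–22:00 ∩ B → 16:50–22:00.
22:20–23:50 ∩ B → 22:20–23:20.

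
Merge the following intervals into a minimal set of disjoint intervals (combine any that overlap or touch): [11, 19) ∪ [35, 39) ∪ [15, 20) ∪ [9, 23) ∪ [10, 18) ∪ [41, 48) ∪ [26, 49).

[9, 23) ∪ [26, 49)

Sort by start: [9, 23), [10, 18), [11, 19), [15, 20), [26, 49), [35, 39), [41, 48).
[10, 18) overlaps/touches [9, 23) → extend to [9, 23).
[11, 19) overlaps/touches [9, 23) → extend to [9, 23).
[15, 20) overlaps/touches [9, 23) → extend to [9, 23).
[26, 49) is disjoint → start new block.
[35, 39) overlaps/touches [26, 49) → extend to [26, 49).
[41, 48) overlaps/touches [26, 49) → extend to [26, 49).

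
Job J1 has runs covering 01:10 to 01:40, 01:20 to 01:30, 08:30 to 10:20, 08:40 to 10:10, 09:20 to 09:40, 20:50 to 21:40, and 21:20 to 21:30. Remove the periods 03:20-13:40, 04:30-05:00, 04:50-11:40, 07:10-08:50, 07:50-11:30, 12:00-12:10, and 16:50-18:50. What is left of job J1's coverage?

01:10–01:40, 20:50–21:40

A, merged: 01:10–01:40, 08:30–10:20, 20:50–21:40.
B, merged: 03:20–13:40, 16:50–18:50.
01:10–01:40: nothing removed.
08:30–10:20: entirely removed.
20:50–21:40: nothing removed.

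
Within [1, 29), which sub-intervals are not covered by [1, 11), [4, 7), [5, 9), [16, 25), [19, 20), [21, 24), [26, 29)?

The merged coverage is [1, 11), [16, 25), [26, 29).
Uncovered inside [1, 29): [11, 16), [25, 26).

[11, 16) ∪ [25, 26)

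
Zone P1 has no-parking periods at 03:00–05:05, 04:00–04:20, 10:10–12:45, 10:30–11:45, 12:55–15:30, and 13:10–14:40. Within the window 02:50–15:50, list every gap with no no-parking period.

02:50–03:00, 05:05–10:10, 12:45–12:55, 15:30–15:50

After merging, the occupied span is 03:00–05:05, 10:10–12:45, 12:55–15:30.
Complement within 02:50–15:50: 02:50–03:00, 05:05–10:10, 12:45–12:55, 15:30–15:50.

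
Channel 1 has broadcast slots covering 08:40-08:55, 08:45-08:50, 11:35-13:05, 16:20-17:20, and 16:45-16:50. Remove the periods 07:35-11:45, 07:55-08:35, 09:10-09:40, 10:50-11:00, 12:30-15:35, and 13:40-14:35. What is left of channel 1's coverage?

Merge the first list: 08:40-08:55, 11:35-13:05, 16:20-17:20.
Merge the second list: 07:35-11:45, 12:30-15:35.
08:40-08:55 lies entirely inside B → drops out.
11:35-13:05 with B removed leaves 11:45-12:30.
16:20-17:20 is untouched.

11:45-12:30, 16:20-17:20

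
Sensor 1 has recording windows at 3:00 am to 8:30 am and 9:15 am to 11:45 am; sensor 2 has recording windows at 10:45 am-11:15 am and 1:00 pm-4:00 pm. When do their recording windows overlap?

3:00 am-8:30 am: no overlap with the second set.
9:15 am-11:45 am meets the second set on 10:45 am-11:15 am.

10:45 am-11:15 am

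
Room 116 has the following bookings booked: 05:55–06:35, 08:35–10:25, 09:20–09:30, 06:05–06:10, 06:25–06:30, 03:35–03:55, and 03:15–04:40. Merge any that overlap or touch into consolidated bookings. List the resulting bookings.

Sort by start: 03:15–04:40, 03:35–03:55, 05:55–06:35, 06:05–06:10, 06:25–06:30, 08:35–10:25, 09:20–09:30.
03:35–03:55 overlaps/touches 03:15–04:40 → extend to 03:15–04:40.
05:55–06:35 is disjoint → start new block.
06:05–06:10 overlaps/touches 05:55–06:35 → extend to 05:55–06:35.
06:25–06:30 overlaps/touches 05:55–06:35 → extend to 05:55–06:35.
08:35–10:25 is disjoint → start new block.
09:20–09:30 overlaps/touches 08:35–10:25 → extend to 08:35–10:25.

03:15–04:40, 05:55–06:35, 08:35–10:25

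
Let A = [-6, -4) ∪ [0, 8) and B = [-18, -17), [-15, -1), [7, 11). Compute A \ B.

[0, 7)

[-6, -4): fully covered by B → removed.
[0, 8) minus B → [0, 7).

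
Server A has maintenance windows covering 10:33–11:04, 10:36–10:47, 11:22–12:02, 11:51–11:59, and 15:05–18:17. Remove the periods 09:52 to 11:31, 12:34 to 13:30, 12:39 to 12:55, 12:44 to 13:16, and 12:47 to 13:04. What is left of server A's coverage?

Merge the first list: 10:33–11:04, 11:22–12:02, 15:05–18:17.
Merge the second list: 09:52–11:31, 12:34–13:30.
10:33–11:04: entirely removed.
11:22–12:02 \ B = 11:31–12:02.
15:05–18:17: nothing removed.

11:31–12:02, 15:05–18:17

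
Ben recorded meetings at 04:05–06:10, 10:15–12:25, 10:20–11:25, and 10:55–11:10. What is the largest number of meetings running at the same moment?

3

Sweep endpoints in order; track running count of active intervals.
Peak of 3 reached at 10:55.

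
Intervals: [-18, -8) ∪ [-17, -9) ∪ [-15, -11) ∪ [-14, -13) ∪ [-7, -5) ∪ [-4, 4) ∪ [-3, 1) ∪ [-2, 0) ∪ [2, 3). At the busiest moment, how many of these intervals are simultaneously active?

4

Sweep endpoints in order; track running count of active intervals.
Peak of 4 reached at -14.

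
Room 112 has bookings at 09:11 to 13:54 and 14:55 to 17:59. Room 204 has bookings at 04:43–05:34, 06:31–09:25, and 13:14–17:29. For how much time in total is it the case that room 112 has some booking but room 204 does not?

A \ B = 09:25–13:14, 17:29–17:59.
Total: 3 h 49 min + 30 min = 4 h 19 min.

4 h 19 min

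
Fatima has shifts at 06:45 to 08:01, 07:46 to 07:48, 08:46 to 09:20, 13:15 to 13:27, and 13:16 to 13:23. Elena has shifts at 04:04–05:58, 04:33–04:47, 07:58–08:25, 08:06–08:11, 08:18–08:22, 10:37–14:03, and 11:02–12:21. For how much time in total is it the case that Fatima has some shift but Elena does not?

1 h 47 min

First set merges to 06:45–08:01, 08:46–09:20, 13:15–13:27.
Second set merges to 04:04–05:58, 07:58–08:25, 10:37–14:03.
A \ B = 06:45–07:58, 08:46–09:20.
Total: 1 h 13 min + 34 min = 1 h 47 min.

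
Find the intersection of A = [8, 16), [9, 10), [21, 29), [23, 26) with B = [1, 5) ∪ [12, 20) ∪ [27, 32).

[12, 16) ∪ [27, 29)

Merge the first list: [8, 16), [21, 29).
[8, 16) meets the second set on [12, 16).
[21, 29) meets the second set on [27, 29).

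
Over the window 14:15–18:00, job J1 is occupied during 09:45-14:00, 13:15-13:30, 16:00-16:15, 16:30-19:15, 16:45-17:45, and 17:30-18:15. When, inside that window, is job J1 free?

14:15–16:00, 16:15–16:30

After merging, the occupied span is 09:45–14:00, 16:00–16:15, 16:30–19:15.
Uncovered inside 14:15–18:00: 14:15–16:00, 16:15–16:30.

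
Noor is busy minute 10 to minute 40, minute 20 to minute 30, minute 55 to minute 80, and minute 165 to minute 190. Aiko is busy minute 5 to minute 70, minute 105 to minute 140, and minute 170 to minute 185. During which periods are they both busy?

minute 10 to minute 40, minute 55 to minute 70, minute 170 to minute 185

First set merges to minute 10 to minute 40, minute 55 to minute 80, minute 165 to minute 190.
minute 10 to minute 40 overlaps B on minute 10 to minute 40.
minute 55 to minute 80 overlaps B on minute 55 to minute 70.
minute 165 to minute 190 overlaps B on minute 170 to minute 185.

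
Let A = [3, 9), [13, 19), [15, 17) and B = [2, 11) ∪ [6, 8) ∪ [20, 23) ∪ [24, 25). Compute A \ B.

A, merged: [3, 9), [13, 19).
B, merged: [2, 11), [20, 23), [24, 25).
[3, 9): fully covered by B → removed.
[13, 19): no B overlap → unchanged.

[13, 19)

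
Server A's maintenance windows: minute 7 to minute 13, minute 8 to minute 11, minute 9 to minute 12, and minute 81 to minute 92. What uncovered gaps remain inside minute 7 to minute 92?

Covered (merged): minute 7 to minute 13, minute 81 to minute 92.
Gaps within minute 7 to minute 92: minute 13 to minute 81.

minute 13 to minute 81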